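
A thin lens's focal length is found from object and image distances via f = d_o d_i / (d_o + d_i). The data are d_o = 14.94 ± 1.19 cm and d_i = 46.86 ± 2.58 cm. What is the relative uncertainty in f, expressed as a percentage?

6.18%

∂f/∂d_o = (d_i/(d_o+d_i))² = 0.575;  ∂f/∂d_i = (d_o/(d_o+d_i))² = 0.0584
δf = √((∂f/∂d_o · δd_o)² + (∂f/∂d_i · δd_i)²) = √(0.468 + 0.0227) = 0.701 cm
f = 11.33 cm, so δf/f = 0.701/11.33 = 0.0618.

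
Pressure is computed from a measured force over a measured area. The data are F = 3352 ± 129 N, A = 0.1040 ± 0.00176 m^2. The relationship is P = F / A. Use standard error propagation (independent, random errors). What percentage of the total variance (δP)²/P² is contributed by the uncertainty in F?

(δP/P)² = (1·δF/F)² + (-1·δA/A)²
  F term: (1×0.0385)² = 0.00148
  A term: (-1×0.0169)² = 0.000286
Total = 0.00177. Share from F = 0.00148/0.00177 = 0.838.

83.8%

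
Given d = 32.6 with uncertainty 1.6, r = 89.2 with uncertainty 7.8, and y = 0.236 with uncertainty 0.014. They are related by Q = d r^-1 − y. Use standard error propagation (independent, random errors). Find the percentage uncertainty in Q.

Let p = d·r^-1 = 0.365. δp/p = √((1·δd/d)² + (-1·δr/r)²) = √(0.00241 + 0.00765) = 0.100, so δp = 0.0366.
Q = p − y: δQ = √(δp² + δy²) = √(0.00134 + 0.000196) = 0.0392
Q = 0.129, so δQ/Q = 0.0392/0.129 = 0.303.

30.3%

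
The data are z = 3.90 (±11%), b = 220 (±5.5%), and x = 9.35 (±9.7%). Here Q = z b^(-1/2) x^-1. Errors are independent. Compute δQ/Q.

Products/powers → add relative errors in quadrature, weighted by exponent:
  (1·δz/z)² = (1×0.110)² = 0.0121;  (−½·δb/b)² = (-0.5×0.0550)² = 0.000756;  (-1·δx/x)² = (-1×0.0970)² = 0.00941
δQ/Q = √(0.0223) = 0.149

0.149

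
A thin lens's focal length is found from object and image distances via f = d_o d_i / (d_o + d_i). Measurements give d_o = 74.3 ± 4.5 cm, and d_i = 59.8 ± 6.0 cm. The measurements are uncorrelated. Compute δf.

∂f/∂d_o = (d_i/(d_o+d_i))² = 0.199;  ∂f/∂d_i = (d_o/(d_o+d_i))² = 0.307
δf = √((∂f/∂d_o · δd_o)² + (∂f/∂d_i · δd_i)²) = √(0.801 + 3.39) = 2.05 cm

2.05 cm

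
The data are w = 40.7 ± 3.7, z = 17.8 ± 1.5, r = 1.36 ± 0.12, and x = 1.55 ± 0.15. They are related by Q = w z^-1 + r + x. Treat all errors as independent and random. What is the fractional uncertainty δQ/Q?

Let p = w·z^-1 = 2.29. δp/p = √((1·δw/w)² + (-1·δz/z)²) = √(0.00826 + 0.00710) = 0.124, so δp = 0.283.
Q = p + r + x: δQ = √(δp² + δr² + δx²) = √(0.0803 + 0.0144 + 0.0225) = 0.342
Q = 5.20, so δQ/Q = 0.342/5.20 = 0.0659.

0.0659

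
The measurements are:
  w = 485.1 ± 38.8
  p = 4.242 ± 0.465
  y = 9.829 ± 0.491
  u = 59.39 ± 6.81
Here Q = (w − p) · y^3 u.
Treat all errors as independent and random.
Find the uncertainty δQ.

5.57e+06

Let h = w − p = 480.9. δh = √(δw² + δp²) = √(1510 + 0.216) = 38.8, so δh/h = 0.0807.
Q is then a monomial in h, y, u:
δQ/Q = √((δh/h)² + (3·δy/y)² + (1·δu/u)²) = √(0.00651 + 0.0225 + 0.0131) = 0.205
Q = 2.712e+07, so δQ = 0.205 × 2.712e+07 = 5.57e+06.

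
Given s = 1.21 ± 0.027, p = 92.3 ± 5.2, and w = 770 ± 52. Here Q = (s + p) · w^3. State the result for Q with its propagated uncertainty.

(4.27 ± 0.897) × 10^10

Let u = s + p = 93.5. δu = √(δs² + δp²) = √(0.000729 + 27.0) = 5.20, so δu/u = 0.0556.
Q is then a monomial in u, w:
δQ/Q = √((δu/u)² + (3·δw/w)²) = √(0.00309 + 0.0410) = 0.210
Q = 4.27e+10, so δQ = 0.210 × 4.27e+10 = 8.97e+09.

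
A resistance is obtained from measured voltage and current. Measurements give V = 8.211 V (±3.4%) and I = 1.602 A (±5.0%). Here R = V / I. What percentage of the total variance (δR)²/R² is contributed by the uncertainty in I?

(δR/R)² = (1·δV/V)² + (-1·δI/I)²
  V term: (1×0.0340)² = 0.00116
  I term: (-1×0.0500)² = 0.00250
Total = 0.00366. Share from I = 0.00250/0.00366 = 0.684.

68.4%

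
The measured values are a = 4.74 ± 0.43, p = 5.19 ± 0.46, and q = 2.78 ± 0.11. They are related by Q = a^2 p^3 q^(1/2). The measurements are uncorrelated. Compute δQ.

Products/powers → add relative errors in quadrature, weighted by exponent:
  (2·δa/a)² = (2×0.0907)² = 0.0329;  (3·δp/p)² = (3×0.0886)² = 0.0707;  (½·δq/q)² = (0.5×0.0396)² = 0.000391
δQ/Q = √(0.104) = 0.323
Q = 5240, so δQ = 0.323 × 5240 = 1690.

1690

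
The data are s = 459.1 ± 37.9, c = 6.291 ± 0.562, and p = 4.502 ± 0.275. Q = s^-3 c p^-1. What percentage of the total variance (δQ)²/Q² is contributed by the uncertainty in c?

10.9%

(δQ/Q)² = (-3·δs/s)² + (1·δc/c)² + (-1·δp/p)²
  s term: (-3×0.0826)² = 0.0613
  c term: (1×0.0893)² = 0.00798
  p term: (-1×0.0611)² = 0.00373
Total = 0.0730. Share from c = 0.00798/0.0730 = 0.109.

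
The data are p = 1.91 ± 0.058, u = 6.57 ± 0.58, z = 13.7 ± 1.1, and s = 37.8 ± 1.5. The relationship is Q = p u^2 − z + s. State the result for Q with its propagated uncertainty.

Let w = p·u^2 = 82.4. δw/w = √((1·δp/p)² + (2·δu/u)²) = √(0.000922 + 0.0312) = 0.179, so δw = 14.8.
Q = w − z + s: δQ = √(δw² + δz² + δs²) = √(218 + 1.21 + 2.25) = 14.9
Q = 107.

107 ± 14.9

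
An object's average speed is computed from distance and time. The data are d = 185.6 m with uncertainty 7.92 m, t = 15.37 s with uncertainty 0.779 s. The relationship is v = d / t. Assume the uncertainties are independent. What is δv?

Since v is a product/quotient, work with relative uncertainties:
  (1·δd/d)² = (1×0.0427)² = 0.00182;  (-1·δt/t)² = (-1×0.0507)² = 0.00257
δv/v = √(0.00439) = 0.0663
v = 12.08 m/s, so δv = 0.0663 × 12.08 = 0.800 m/s.

0.800 m/s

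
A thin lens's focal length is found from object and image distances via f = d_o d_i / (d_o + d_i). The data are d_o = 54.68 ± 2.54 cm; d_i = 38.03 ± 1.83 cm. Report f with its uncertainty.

∂f/∂d_o = (d_i/(d_o+d_i))² = 0.168;  ∂f/∂d_i = (d_o/(d_o+d_i))² = 0.348
δf = √((∂f/∂d_o · δd_o)² + (∂f/∂d_i · δd_i)²) = √(0.183 + 0.405) = 0.767 cm
f = 22.43 cm.

22.43 ± 0.767 cm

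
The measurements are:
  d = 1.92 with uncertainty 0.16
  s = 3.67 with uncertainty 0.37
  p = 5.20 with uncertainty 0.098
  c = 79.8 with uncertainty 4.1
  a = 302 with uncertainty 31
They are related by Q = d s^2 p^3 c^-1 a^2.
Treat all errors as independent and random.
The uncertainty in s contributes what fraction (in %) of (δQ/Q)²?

42.5%

(δQ/Q)² = (1·δd/d)² + (2·δs/s)² + (3·δp/p)² + (-1·δc/c)² + (2·δa/a)²
  d term: (1×0.0833)² = 0.00694
  s term: (2×0.101)² = 0.0407
  p term: (3×0.0188)² = 0.00320
  c term: (-1×0.0514)² = 0.00264
  a term: (2×0.103)² = 0.0421
Total = 0.0956. Share from s = 0.0407/0.0956 = 0.425.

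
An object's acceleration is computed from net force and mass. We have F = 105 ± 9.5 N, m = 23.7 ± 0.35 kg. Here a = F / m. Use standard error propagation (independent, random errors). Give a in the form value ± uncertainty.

4.43 ± 0.406 m/s^2

Relative error in a monomial: (δa/a)² = Σ (nᵢ · δxᵢ/xᵢ)².
  (1·δF/F)² = (1×0.0905)² = 0.00819;  (-1·δm/m)² = (-1×0.0148)² = 0.000218
δa/a = √(0.00840) = 0.0917
a = 4.43 m/s^2, so δa = 0.0917 × 4.43 = 0.406 m/s^2.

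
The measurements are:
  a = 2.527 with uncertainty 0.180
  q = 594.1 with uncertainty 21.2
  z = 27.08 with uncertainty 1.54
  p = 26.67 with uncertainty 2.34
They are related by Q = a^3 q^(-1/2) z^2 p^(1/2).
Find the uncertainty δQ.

Since Q is a product/quotient, work with relative uncertainties:
  (3·δa/a)² = (3×0.0712)² = 0.0457;  (−½·δq/q)² = (-0.5×0.0357)² = 0.000318;  (2·δz/z)² = (2×0.0569)² = 0.0129;  (½·δp/p)² = (0.5×0.0877)² = 0.00192
δQ/Q = √(0.0608) = 0.247
Q = 2507, so δQ = 0.247 × 2507 = 618.

618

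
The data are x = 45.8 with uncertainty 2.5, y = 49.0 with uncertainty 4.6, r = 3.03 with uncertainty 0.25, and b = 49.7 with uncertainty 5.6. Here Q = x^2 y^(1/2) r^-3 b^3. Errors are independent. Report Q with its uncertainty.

(6.48 ± 2.82) × 10^7

Products/powers → add relative errors in quadrature, weighted by exponent:
  (2·δx/x)² = (2×0.0546)² = 0.0119;  (½·δy/y)² = (0.5×0.0939)² = 0.00220;  (-3·δr/r)² = (-3×0.0825)² = 0.0613;  (3·δb/b)² = (3×0.113)² = 0.114
δQ/Q = √(0.190) = 0.435
Q = 6.48e+07, so δQ = 0.435 × 6.48e+07 = 2.82e+07.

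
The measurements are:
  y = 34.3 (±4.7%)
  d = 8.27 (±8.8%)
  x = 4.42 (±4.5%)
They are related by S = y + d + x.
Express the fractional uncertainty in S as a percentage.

Each term contributes (cᵢ δxᵢ)² to (δS)²:
  (δy)² = 2.60;  (δd)² = 0.530;  (δx)² = 0.0396
δS = √(3.17) = 1.78
S = 47.0, so δS/S = 1.78/47.0 = 0.0379.

3.79%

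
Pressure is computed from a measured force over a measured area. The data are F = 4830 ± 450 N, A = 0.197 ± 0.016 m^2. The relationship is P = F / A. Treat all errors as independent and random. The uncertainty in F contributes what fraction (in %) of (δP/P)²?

(δP/P)² = (1·δF/F)² + (-1·δA/A)²
  F term: (1×0.0932)² = 0.00868
  A term: (-1×0.0812)² = 0.00660
Total = 0.0153. Share from F = 0.00868/0.0153 = 0.568.

56.8%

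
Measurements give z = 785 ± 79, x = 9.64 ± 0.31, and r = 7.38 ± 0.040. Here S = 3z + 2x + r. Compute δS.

Absolute uncertainties add in quadrature for a linear combination:
  (3·δz)² = 56200;  (2·δx)² = 0.384;  (δr)² = 0.00160
δS = √(56200) = 237

237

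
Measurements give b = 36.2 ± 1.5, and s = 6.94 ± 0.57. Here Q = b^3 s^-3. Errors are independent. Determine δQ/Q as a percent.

Relative error in a monomial: (δQ/Q)² = Σ (nᵢ · δxᵢ/xᵢ)².
  (3·δb/b)² = (3×0.0414)² = 0.0155;  (-3·δs/s)² = (-3×0.0821)² = 0.0607
δQ/Q = √(0.0762) = 0.276

27.6%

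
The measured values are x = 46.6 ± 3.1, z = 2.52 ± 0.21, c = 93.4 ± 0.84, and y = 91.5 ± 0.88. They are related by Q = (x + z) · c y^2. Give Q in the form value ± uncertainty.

Let u = x + z = 49.1. δu = √(δx² + δz²) = √(9.61 + 0.0441) = 3.11, so δu/u = 0.0633.
Q is then a monomial in u, c, y:
δQ/Q = √((δu/u)² + (1·δc/c)² + (2·δy/y)²) = √(0.00400 + 8.09e-05 + 0.000370) = 0.0667
Q = 3.84e+07, so δQ = 0.0667 × 3.84e+07 = 2.56e+06.

(3.84 ± 0.256) × 10^7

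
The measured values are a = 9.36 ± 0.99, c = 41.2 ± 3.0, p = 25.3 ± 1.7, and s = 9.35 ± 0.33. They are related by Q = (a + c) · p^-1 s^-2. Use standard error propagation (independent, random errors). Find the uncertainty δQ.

Let u = a + c = 50.6. δu = √(δa² + δc²) = √(0.980 + 9.00) = 3.16, so δu/u = 0.0625.
Q is then a monomial in u, p, s:
δQ/Q = √((δu/u)² + (-1·δp/p)² + (-2·δs/s)²) = √(0.00390 + 0.00451 + 0.00498) = 0.116
Q = 0.0229, so δQ = 0.116 × 0.0229 = 0.00265.

0.00265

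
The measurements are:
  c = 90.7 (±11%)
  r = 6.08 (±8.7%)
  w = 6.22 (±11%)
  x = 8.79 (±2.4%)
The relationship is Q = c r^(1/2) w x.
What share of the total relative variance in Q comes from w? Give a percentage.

(δQ/Q)² = (1·δc/c)² + (½·δr/r)² + (1·δw/w)² + (1·δx/x)²
  c term: (1×0.110)² = 0.0121
  r term: (0.5×0.0870)² = 0.00189
  w term: (1×0.110)² = 0.0121
  x term: (1×0.0240)² = 0.000576
Total = 0.0267. Share from w = 0.0121/0.0267 = 0.454.

45.4%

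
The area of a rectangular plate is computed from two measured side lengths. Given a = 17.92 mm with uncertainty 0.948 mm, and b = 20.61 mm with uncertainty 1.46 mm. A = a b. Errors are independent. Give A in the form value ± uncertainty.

369.3 ± 32.7 mm^2

Relative error in a monomial: (δA/A)² = Σ (nᵢ · δxᵢ/xᵢ)².
  (1·δa/a)² = (1×0.0529)² = 0.00280;  (1·δb/b)² = (1×0.0708)² = 0.00502
δA/A = √(0.00782) = 0.0884
A = 369.3 mm^2, so δA = 0.0884 × 369.3 = 32.7 mm^2.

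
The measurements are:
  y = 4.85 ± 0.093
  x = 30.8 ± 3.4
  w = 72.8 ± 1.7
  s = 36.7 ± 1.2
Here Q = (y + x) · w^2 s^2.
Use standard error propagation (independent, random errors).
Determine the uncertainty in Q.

Let u = y + x = 35.6. δu = √(δy² + δx²) = √(0.00865 + 11.6) = 3.40, so δu/u = 0.0954.
Q is then a monomial in u, w, s:
δQ/Q = √((δu/u)² + (2·δw/w)² + (2·δs/s)²) = √(0.00910 + 0.00218 + 0.00428) = 0.125
Q = 2.54e+08, so δQ = 0.125 × 2.54e+08 = 3.17e+07.

3.17e+07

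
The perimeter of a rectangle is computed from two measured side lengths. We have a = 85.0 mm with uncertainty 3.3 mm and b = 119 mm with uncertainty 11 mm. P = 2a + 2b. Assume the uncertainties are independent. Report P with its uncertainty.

P is a linear combination, so absolute uncertainties add in quadrature:
  (2·δa)² = 43.6;  (2·δb)² = 484
δP = √(528) = 23.0 mm
P = 408 mm.

408 ± 23.0 mm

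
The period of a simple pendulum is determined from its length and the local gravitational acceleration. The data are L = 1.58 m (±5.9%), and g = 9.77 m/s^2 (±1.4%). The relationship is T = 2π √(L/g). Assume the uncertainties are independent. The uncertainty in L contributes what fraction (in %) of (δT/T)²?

94.7%

(δT/T)² = (½·δL/L)² + (−½·δg/g)²
  L term: (0.5×0.0590)² = 0.000870
  g term: (-0.5×0.0140)² = 4.9e-05
Total = 0.000919. Share from L = 0.000870/0.000919 = 0.947.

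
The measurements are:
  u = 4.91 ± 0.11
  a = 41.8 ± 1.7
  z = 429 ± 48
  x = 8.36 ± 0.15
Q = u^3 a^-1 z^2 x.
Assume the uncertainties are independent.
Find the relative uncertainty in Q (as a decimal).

Products/powers → add relative errors in quadrature, weighted by exponent:
  (3·δu/u)² = (3×0.0224)² = 0.00452;  (-1·δa/a)² = (-1×0.0407)² = 0.00165;  (2·δz/z)² = (2×0.112)² = 0.0501;  (1·δx/x)² = (1×0.0179)² = 0.000322
δQ/Q = √(0.0566) = 0.238

0.238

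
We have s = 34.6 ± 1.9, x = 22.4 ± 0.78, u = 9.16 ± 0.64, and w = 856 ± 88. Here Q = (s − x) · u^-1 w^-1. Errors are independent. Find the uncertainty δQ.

Let h = s − x = 12.2. δh = √(δs² + δx²) = √(3.61 + 0.608) = 2.05, so δh/h = 0.168.
Q is then a monomial in h, u, w:
δQ/Q = √((δh/h)² + (-1·δu/u)² + (-1·δw/w)²) = √(0.0283 + 0.00488 + 0.0106) = 0.209
Q = 0.00156, so δQ = 0.209 × 0.00156 = 0.000326.

0.000326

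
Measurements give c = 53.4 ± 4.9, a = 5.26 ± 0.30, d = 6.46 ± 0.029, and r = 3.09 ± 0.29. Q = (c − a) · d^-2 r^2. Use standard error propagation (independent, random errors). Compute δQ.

Let u = c − a = 48.1. δu = √(δc² + δa²) = √(24.0 + 0.0900) = 4.91, so δu/u = 0.102.
Q is then a monomial in u, d, r:
δQ/Q = √((δu/u)² + (-2·δd/d)² + (2·δr/r)²) = √(0.0104 + 8.06e-05 + 0.0352) = 0.214
Q = 11.0, so δQ = 0.214 × 11.0 = 2.35.

2.35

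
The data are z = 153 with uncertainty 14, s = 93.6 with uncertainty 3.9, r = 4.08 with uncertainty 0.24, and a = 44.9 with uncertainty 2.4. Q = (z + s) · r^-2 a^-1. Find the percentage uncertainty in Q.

Let u = z + s = 247. δu = √(δz² + δs²) = √(196 + 15.2) = 14.5, so δu/u = 0.0589.
Q is then a monomial in u, r, a:
δQ/Q = √((δu/u)² + (-2·δr/r)² + (-1·δa/a)²) = √(0.00347 + 0.0138 + 0.00286) = 0.142

14.2%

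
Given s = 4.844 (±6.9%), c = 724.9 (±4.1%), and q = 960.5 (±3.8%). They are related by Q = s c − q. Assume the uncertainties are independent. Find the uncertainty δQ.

Let p = s·c = 3511. δp/p = √((1·δs/s)² + (1·δc/c)²) = √(0.00476 + 0.00168) = 0.0803, so δp = 282.
Q = p − q: δQ = √(δp² + δq²) = √(79400 + 1330) = 284

284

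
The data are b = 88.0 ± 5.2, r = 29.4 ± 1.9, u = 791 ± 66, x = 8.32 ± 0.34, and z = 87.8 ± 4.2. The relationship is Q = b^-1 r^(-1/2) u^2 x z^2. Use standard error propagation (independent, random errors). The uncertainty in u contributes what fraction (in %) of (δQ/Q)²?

(δQ/Q)² = (-1·δb/b)² + (−½·δr/r)² + (2·δu/u)² + (1·δx/x)² + (2·δz/z)²
  b term: (-1×0.0591)² = 0.00349
  r term: (-0.5×0.0646)² = 0.00104
  u term: (2×0.0834)² = 0.0278
  x term: (1×0.0409)² = 0.00167
  z term: (2×0.0478)² = 0.00915
Total = 0.0432. Share from u = 0.0278/0.0432 = 0.645.

64.5%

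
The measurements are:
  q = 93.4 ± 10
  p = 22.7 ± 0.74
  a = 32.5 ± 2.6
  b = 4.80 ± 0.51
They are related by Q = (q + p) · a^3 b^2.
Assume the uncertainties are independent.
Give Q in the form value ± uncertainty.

(9.18 ± 3.05) × 10^7

Let u = q + p = 116. δu = √(δq² + δp²) = √(100 + 0.548) = 10.0, so δu/u = 0.0864.
Q is then a monomial in u, a, b:
δQ/Q = √((δu/u)² + (3·δa/a)² + (2·δb/b)²) = √(0.00746 + 0.0576 + 0.0452) = 0.332
Q = 9.18e+07, so δQ = 0.332 × 9.18e+07 = 3.05e+07.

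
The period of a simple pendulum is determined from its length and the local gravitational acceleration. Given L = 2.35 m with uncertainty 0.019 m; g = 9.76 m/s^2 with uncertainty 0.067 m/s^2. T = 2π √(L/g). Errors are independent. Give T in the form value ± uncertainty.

Relative error in a monomial: (δT/T)² = Σ (nᵢ · δxᵢ/xᵢ)².
  (½·δL/L)² = (0.5×0.00809)² = 1.63e-05;  (−½·δg/g)² = (-0.5×0.00686)² = 1.18e-05
δT/T = √(2.81e-05) = 0.00530
T = 3.08 s, so δT = 0.00530 × 3.08 = 0.0164 s.

3.08 ± 0.0164 s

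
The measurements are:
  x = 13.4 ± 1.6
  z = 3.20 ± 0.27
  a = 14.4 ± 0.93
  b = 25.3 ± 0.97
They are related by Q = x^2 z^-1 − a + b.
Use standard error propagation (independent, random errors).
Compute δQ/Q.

Let p = x^2·z^-1 = 56.1. δp/p = √((2·δx/x)² + (-1·δz/z)²) = √(0.0570 + 0.00712) = 0.253, so δp = 14.2.
Q = p − a + b: δQ = √(δp² + δa² + δb²) = √(202 + 0.865 + 0.941) = 14.3
Q = 67.0, so δQ/Q = 14.3/67.0 = 0.213.

0.213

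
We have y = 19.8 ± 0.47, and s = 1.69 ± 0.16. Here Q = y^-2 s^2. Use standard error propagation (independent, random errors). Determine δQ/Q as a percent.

Each factor contributes (exponent × relative error)² to (δQ/Q)²:
  (-2·δy/y)² = (-2×0.0237)² = 0.00225;  (2·δs/s)² = (2×0.0947)² = 0.0359
δQ/Q = √(0.0381) = 0.195

19.5%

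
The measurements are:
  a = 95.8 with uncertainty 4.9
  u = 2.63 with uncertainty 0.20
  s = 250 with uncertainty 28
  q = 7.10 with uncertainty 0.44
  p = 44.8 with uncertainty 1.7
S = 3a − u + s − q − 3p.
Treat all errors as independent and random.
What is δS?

Absolute uncertainties add in quadrature for a linear combination:
  (3·δa)² = 216;  (δu)² = 0.0400;  (δs)² = 784;  (δq)² = 0.194;  (3·δp)² = 26.0
δS = √(1030) = 32.0

32.0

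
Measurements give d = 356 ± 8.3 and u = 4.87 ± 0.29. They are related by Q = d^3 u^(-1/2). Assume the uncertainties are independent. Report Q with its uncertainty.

(2.04 ± 0.155) × 10^7

For a monomial Q ∝ d^3, u^(-1/2), fractional errors add in quadrature:
  (3·δd/d)² = (3×0.0233)² = 0.00489;  (−½·δu/u)² = (-0.5×0.0595)² = 0.000886
δQ/Q = √(0.00578) = 0.0760
Q = 2.04e+07, so δQ = 0.0760 × 2.04e+07 = 1.55e+06.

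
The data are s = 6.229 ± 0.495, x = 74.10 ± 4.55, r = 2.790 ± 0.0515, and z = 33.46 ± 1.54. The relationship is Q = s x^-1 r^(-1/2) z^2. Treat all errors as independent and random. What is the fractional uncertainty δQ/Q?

0.137

Products/powers → add relative errors in quadrature, weighted by exponent:
  (1·δs/s)² = (1×0.0795)² = 0.00632;  (-1·δx/x)² = (-1×0.0614)² = 0.00377;  (−½·δr/r)² = (-0.5×0.0185)² = 8.52e-05;  (2·δz/z)² = (2×0.0460)² = 0.00847
δQ/Q = √(0.0186) = 0.137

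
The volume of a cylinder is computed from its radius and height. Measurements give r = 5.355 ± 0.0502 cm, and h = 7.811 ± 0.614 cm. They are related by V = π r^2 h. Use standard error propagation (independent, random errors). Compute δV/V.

Relative error in a monomial: (δV/V)² = Σ (nᵢ · δxᵢ/xᵢ)².
  (2·δr/r)² = (2×0.00937)² = 0.000352;  (1·δh/h)² = (1×0.0786)² = 0.00618
δV/V = √(0.00653) = 0.0808

0.0808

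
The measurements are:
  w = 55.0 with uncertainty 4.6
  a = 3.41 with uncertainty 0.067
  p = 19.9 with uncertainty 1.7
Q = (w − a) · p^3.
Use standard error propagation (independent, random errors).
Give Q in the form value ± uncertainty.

Let u = w − a = 51.6. δu = √(δw² + δa²) = √(21.2 + 0.00449) = 4.60, so δu/u = 0.0892.
Q is then a monomial in u, p:
δQ/Q = √((δu/u)² + (3·δp/p)²) = √(0.00795 + 0.0657) = 0.271
Q = 4.07e+05, so δQ = 0.271 × 4.07e+05 = 1.1e+05.

(4.07 ± 1.10) × 10^5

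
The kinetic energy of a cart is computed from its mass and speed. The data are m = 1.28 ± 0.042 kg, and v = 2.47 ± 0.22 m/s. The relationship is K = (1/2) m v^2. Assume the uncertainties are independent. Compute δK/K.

0.181

Each factor contributes (exponent × relative error)² to (δK/K)²:
  (1·δm/m)² = (1×0.0328)² = 0.00108;  (2·δv/v)² = (2×0.0891)² = 0.0317
δK/K = √(0.0328) = 0.181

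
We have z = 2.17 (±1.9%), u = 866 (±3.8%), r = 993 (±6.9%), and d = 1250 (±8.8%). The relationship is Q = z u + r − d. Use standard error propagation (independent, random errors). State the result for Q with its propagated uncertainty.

Let p = z·u = 1880. δp/p = √((1·δz/z)² + (1·δu/u)²) = √(0.000361 + 0.00144) = 0.0425, so δp = 79.8.
Q = p + r − d: δQ = √(δp² + δr² + δd²) = √(6370 + 4690 + 12100) = 152
Q = 1620.

1620 ± 152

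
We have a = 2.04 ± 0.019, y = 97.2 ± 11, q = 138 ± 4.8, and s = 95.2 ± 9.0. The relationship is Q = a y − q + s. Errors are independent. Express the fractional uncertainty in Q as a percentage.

Let p = a·y = 198. δp/p = √((1·δa/a)² + (1·δy/y)²) = √(8.67e-05 + 0.0128) = 0.114, so δp = 22.5.
Q = p − q + s: δQ = √(δp² + δq² + δs²) = √(507 + 23.0 + 81.0) = 24.7
Q = 155, so δQ/Q = 24.7/155 = 0.159.

15.9%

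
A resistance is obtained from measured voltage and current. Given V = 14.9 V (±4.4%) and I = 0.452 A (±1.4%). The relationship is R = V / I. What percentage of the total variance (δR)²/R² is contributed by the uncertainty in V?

90.8%

(δR/R)² = (1·δV/V)² + (-1·δI/I)²
  V term: (1×0.0440)² = 0.00194
  I term: (-1×0.0140)² = 0.000196
Total = 0.00213. Share from V = 0.00194/0.00213 = 0.908.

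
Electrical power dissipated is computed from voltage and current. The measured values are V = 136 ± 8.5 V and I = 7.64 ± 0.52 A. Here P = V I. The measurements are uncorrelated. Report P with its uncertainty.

1040 ± 96.0 W

Each factor contributes (exponent × relative error)² to (δP/P)²:
  (1·δV/V)² = (1×0.0625)² = 0.00391;  (1·δI/I)² = (1×0.0681)² = 0.00463
δP/P = √(0.00854) = 0.0924
P = 1040 W, so δP = 0.0924 × 1040 = 96.0 W.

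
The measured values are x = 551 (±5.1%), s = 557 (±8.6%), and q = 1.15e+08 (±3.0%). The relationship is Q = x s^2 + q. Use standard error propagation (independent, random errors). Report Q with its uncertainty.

(2.86 ± 0.309) × 10^8

Let p = x·s^2 = 1.71e+08. δp/p = √((1·δx/x)² + (2·δs/s)²) = √(0.00260 + 0.0296) = 0.179, so δp = 3.07e+07.
Q = p + q: δQ = √(δp² + δq²) = √(9.41e+14 + 1.19e+13) = 3.09e+07
Q = 2.86e+08.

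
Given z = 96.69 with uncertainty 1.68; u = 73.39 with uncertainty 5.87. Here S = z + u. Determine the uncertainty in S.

Sums and differences: (δS)² = Σ (cᵢ δxᵢ)².
  (δz)² = 2.82;  (δu)² = 34.5
δS = √(37.3) = 6.11

6.11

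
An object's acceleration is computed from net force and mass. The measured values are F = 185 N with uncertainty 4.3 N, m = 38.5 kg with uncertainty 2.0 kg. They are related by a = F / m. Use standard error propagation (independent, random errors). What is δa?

a is a product of powers, so relative uncertainties combine in quadrature:
  (1·δF/F)² = (1×0.0232)² = 0.000540;  (-1·δm/m)² = (-1×0.0519)² = 0.00270
δa/a = √(0.00324) = 0.0569
a = 4.81 m/s^2, so δa = 0.0569 × 4.81 = 0.273 m/s^2.

0.273 m/s^2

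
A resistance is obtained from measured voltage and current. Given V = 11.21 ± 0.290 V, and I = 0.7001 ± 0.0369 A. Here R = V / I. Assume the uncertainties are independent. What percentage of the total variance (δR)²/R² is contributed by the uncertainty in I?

(δR/R)² = (1·δV/V)² + (-1·δI/I)²
  V term: (1×0.0259)² = 0.000669
  I term: (-1×0.0527)² = 0.00278
Total = 0.00345. Share from I = 0.00278/0.00345 = 0.806.

80.6%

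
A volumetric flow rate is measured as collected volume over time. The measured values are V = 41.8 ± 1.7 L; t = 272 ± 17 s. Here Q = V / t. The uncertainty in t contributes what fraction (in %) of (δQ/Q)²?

(δQ/Q)² = (1·δV/V)² + (-1·δt/t)²
  V term: (1×0.0407)² = 0.00165
  t term: (-1×0.0625)² = 0.00391
Total = 0.00556. Share from t = 0.00391/0.00556 = 0.703.

70.3%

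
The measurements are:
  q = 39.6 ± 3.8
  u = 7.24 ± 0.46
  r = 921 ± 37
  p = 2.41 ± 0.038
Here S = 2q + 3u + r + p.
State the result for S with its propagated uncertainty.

Each term contributes (cᵢ δxᵢ)² to (δS)²:
  (2·δq)² = 57.8;  (3·δu)² = 1.90;  (δr)² = 1370;  (δp)² = 0.00144
δS = √(1430) = 37.8
S = 1020.

1020 ± 37.8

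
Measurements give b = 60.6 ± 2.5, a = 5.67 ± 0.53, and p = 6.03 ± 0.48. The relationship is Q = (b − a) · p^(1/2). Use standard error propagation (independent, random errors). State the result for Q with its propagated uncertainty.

Let u = b − a = 54.9. δu = √(δb² + δa²) = √(6.25 + 0.281) = 2.56, so δu/u = 0.0465.
Q is then a monomial in u, p:
δQ/Q = √((δu/u)² + (½·δp/p)²) = √(0.00216 + 0.00158) = 0.0612
Q = 135, so δQ = 0.0612 × 135 = 8.26.

135 ± 8.26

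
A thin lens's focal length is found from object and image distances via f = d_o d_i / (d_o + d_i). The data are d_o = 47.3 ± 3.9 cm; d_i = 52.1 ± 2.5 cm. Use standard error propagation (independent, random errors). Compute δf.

1.21 cm

∂f/∂d_o = (d_i/(d_o+d_i))² = 0.275;  ∂f/∂d_i = (d_o/(d_o+d_i))² = 0.226
δf = √((∂f/∂d_o · δd_o)² + (∂f/∂d_i · δd_i)²) = √(1.15 + 0.320) = 1.21 cm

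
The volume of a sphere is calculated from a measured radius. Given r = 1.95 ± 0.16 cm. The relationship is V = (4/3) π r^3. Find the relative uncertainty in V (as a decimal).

0.246

Since V is a product/quotient, work with relative uncertainties:
  (3·δr/r)² = (3×0.0821)² = 0.0606
δV/V = √(0.0606) = 0.246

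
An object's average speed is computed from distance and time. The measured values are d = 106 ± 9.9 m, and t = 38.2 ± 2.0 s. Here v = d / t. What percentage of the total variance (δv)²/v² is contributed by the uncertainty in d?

76.1%

(δv/v)² = (1·δd/d)² + (-1·δt/t)²
  d term: (1×0.0934)² = 0.00872
  t term: (-1×0.0524)² = 0.00274
Total = 0.0115. Share from d = 0.00872/0.0115 = 0.761.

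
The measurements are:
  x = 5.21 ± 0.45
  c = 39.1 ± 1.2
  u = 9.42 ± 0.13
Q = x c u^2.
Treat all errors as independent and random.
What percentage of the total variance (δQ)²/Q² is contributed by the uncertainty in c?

(δQ/Q)² = (1·δx/x)² + (1·δc/c)² + (2·δu/u)²
  x term: (1×0.0864)² = 0.00746
  c term: (1×0.0307)² = 0.000942
  u term: (2×0.0138)² = 0.000762
Total = 0.00916. Share from c = 0.000942/0.00916 = 0.103.

10.3%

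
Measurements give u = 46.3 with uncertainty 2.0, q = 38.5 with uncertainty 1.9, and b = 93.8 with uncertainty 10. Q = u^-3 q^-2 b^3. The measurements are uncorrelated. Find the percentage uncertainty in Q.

Q is a product of powers, so relative uncertainties combine in quadrature:
  (-3·δu/u)² = (-3×0.0432)² = 0.0168;  (-2·δq/q)² = (-2×0.0494)² = 0.00974;  (3·δb/b)² = (3×0.107)² = 0.102
δQ/Q = √(0.129) = 0.359

35.9%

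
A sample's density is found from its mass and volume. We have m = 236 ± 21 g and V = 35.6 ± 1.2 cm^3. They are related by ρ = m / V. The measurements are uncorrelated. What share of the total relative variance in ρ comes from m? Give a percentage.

87.5%

(δρ/ρ)² = (1·δm/m)² + (-1·δV/V)²
  m term: (1×0.0890)² = 0.00792
  V term: (-1×0.0337)² = 0.00114
Total = 0.00905. Share from m = 0.00792/0.00905 = 0.875.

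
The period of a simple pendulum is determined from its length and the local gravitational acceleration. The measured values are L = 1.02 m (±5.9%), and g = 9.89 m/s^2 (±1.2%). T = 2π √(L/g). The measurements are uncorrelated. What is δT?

0.0607 s

T is a product of powers, so relative uncertainties combine in quadrature:
  (½·δL/L)² = (0.5×0.0590)² = 0.000870;  (−½·δg/g)² = (-0.5×0.0120)² = 3.6e-05
δT/T = √(0.000906) = 0.0301
T = 2.02 s, so δT = 0.0301 × 2.02 = 0.0607 s.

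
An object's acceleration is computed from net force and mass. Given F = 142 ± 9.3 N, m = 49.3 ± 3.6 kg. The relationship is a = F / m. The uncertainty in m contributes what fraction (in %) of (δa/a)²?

55.4%

(δa/a)² = (1·δF/F)² + (-1·δm/m)²
  F term: (1×0.0655)² = 0.00429
  m term: (-1×0.0730)² = 0.00533
Total = 0.00962. Share from m = 0.00533/0.00962 = 0.554.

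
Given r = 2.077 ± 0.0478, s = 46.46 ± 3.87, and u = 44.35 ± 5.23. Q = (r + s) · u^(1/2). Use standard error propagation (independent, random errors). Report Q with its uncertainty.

Let w = r + s = 48.54. δw = √(δr² + δs²) = √(0.00228 + 15.0) = 3.87, so δw/w = 0.0797.
Q is then a monomial in w, u:
δQ/Q = √((δw/w)² + (½·δu/u)²) = √(0.00636 + 0.00348) = 0.0992
Q = 323.2, so δQ = 0.0992 × 323.2 = 32.1.

323.2 ± 32.1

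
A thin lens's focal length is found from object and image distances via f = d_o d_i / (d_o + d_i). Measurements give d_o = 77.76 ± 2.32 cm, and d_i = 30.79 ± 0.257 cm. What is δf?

∂f/∂d_o = (d_i/(d_o+d_i))² = 0.0805;  ∂f/∂d_i = (d_o/(d_o+d_i))² = 0.513
δf = √((∂f/∂d_o · δd_o)² + (∂f/∂d_i · δd_i)²) = √(0.0348 + 0.0174) = 0.229 cm

0.229 cm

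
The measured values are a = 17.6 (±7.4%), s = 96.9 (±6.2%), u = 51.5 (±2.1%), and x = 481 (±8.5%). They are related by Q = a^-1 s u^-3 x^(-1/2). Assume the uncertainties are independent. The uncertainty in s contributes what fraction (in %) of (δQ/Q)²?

25.5%

(δQ/Q)² = (-1·δa/a)² + (1·δs/s)² + (-3·δu/u)² + (−½·δx/x)²
  a term: (-1×0.0740)² = 0.00548
  s term: (1×0.0620)² = 0.00384
  u term: (-3×0.0210)² = 0.00397
  x term: (-0.5×0.0850)² = 0.00181
Total = 0.0151. Share from s = 0.00384/0.0151 = 0.255.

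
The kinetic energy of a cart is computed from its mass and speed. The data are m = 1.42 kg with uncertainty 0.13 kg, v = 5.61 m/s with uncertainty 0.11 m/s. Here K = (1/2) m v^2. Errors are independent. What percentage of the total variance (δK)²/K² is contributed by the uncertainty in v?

(δK/K)² = (1·δm/m)² + (2·δv/v)²
  m term: (1×0.0915)² = 0.00838
  v term: (2×0.0196)² = 0.00154
Total = 0.00992. Share from v = 0.00154/0.00992 = 0.155.

15.5%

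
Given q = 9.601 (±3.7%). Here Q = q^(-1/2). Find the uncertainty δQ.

Q is a product of powers, so relative uncertainties combine in quadrature:
  (−½·δq/q)² = (-0.5×0.0370)² = 0.000342
δQ/Q = √(0.000342) = 0.0185
Q = 0.3227, so δQ = 0.0185 × 0.3227 = 0.00597.

0.00597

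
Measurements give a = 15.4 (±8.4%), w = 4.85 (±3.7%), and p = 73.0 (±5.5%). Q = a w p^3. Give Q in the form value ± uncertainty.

(2.91 ± 0.549) × 10^7

Each factor contributes (exponent × relative error)² to (δQ/Q)²:
  (1·δa/a)² = (1×0.0840)² = 0.00706;  (1·δw/w)² = (1×0.0370)² = 0.00137;  (3·δp/p)² = (3×0.0550)² = 0.0272
δQ/Q = √(0.0356) = 0.189
Q = 2.91e+07, so δQ = 0.189 × 2.91e+07 = 5.49e+06.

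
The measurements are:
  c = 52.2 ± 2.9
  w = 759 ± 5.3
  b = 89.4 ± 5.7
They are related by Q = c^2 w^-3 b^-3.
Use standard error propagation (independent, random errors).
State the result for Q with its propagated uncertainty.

Relative error in a monomial: (δQ/Q)² = Σ (nᵢ · δxᵢ/xᵢ)².
  (2·δc/c)² = (2×0.0556)² = 0.0123;  (-3·δw/w)² = (-3×0.00698)² = 0.000439;  (-3·δb/b)² = (-3×0.0638)² = 0.0366
δQ/Q = √(0.0494) = 0.222
Q = 8.72e-12, so δQ = 0.222 × 8.72e-12 = 1.94e-12.

(8.72 ± 1.94) × 10^-12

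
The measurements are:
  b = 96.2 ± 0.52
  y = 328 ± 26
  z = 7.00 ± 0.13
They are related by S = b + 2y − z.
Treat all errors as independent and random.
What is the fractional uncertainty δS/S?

0.0698

Each term contributes (cᵢ δxᵢ)² to (δS)²:
  (δb)² = 0.270;  (2·δy)² = 2700;  (δz)² = 0.0169
δS = √(2700) = 52.0
S = 745, so δS/S = 52.0/745 = 0.0698.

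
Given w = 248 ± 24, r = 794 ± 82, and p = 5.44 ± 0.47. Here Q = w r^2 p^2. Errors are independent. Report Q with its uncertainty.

Each factor contributes (exponent × relative error)² to (δQ/Q)²:
  (1·δw/w)² = (1×0.0968)² = 0.00937;  (2·δr/r)² = (2×0.103)² = 0.0427;  (2·δp/p)² = (2×0.0864)² = 0.0299
δQ/Q = √(0.0819) = 0.286
Q = 4.63e+09, so δQ = 0.286 × 4.63e+09 = 1.32e+09.

(4.63 ± 1.32) × 10^9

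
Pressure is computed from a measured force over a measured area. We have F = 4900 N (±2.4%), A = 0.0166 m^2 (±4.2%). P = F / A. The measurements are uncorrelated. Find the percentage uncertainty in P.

For a monomial P ∝ F, A^-1, fractional errors add in quadrature:
  (1·δF/F)² = (1×0.0240)² = 0.000576;  (-1·δA/A)² = (-1×0.0420)² = 0.00176
δP/P = √(0.00234) = 0.0484

4.84%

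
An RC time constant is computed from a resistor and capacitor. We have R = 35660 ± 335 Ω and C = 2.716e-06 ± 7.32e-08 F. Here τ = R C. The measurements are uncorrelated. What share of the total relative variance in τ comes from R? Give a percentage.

10.8%

(δτ/τ)² = (1·δR/R)² + (1·δC/C)²
  R term: (1×0.00939)² = 8.83e-05
  C term: (1×0.0270)² = 0.000726
Total = 0.000815. Share from R = 8.83e-05/0.000815 = 0.108.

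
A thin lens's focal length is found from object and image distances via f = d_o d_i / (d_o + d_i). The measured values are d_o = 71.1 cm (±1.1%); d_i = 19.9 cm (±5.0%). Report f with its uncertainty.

15.5 ± 0.609 cm

∂f/∂d_o = (d_i/(d_o+d_i))² = 0.0478;  ∂f/∂d_i = (d_o/(d_o+d_i))² = 0.610
δf = √((∂f/∂d_o · δd_o)² + (∂f/∂d_i · δd_i)²) = √(0.00140 + 0.369) = 0.609 cm
f = 15.5 cm.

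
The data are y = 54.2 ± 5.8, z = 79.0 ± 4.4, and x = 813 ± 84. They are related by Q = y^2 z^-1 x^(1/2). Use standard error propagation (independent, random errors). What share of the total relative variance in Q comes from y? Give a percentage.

88.8%

(δQ/Q)² = (2·δy/y)² + (-1·δz/z)² + (½·δx/x)²
  y term: (2×0.107)² = 0.0458
  z term: (-1×0.0557)² = 0.00310
  x term: (0.5×0.103)² = 0.00267
Total = 0.0516. Share from y = 0.0458/0.0516 = 0.888.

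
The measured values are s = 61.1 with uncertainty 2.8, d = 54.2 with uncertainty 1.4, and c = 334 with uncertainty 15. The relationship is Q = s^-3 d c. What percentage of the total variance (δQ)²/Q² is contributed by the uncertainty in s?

87.6%

(δQ/Q)² = (-3·δs/s)² + (1·δd/d)² + (1·δc/c)²
  s term: (-3×0.0458)² = 0.0189
  d term: (1×0.0258)² = 0.000667
  c term: (1×0.0449)² = 0.00202
Total = 0.0216. Share from s = 0.0189/0.0216 = 0.876.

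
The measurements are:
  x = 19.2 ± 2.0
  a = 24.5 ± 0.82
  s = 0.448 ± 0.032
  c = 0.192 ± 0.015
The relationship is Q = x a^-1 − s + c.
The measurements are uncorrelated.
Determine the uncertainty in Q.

0.0927

Let p = x·a^-1 = 0.784. δp/p = √((1·δx/x)² + (-1·δa/a)²) = √(0.0109 + 0.00112) = 0.109, so δp = 0.0857.
Q = p − s + c: δQ = √(δp² + δs² + δc²) = √(0.00735 + 0.00102 + 0.000225) = 0.0927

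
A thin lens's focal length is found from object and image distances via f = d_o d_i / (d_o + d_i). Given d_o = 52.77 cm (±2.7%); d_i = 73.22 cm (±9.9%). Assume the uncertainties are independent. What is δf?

1.36 cm

∂f/∂d_o = (d_i/(d_o+d_i))² = 0.338;  ∂f/∂d_i = (d_o/(d_o+d_i))² = 0.175
δf = √((∂f/∂d_o · δd_o)² + (∂f/∂d_i · δd_i)²) = √(0.232 + 1.62) = 1.36 cm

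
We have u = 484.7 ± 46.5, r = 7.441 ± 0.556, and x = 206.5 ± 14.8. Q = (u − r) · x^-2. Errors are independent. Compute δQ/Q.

Let w = u − r = 477.3. δw = √(δu² + δr²) = √(2160 + 0.309) = 46.5, so δw/w = 0.0974.
Q is then a monomial in w, x:
δQ/Q = √((δw/w)² + (-2·δx/x)²) = √(0.00949 + 0.0205) = 0.173

0.173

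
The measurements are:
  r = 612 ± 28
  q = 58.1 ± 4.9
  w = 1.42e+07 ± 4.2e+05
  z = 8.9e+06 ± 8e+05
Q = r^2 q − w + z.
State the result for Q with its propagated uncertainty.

Let p = r^2·q = 2.18e+07. δp/p = √((2·δr/r)² + (1·δq/q)²) = √(0.00837 + 0.00711) = 0.124, so δp = 2.71e+06.
Q = p − w + z: δQ = √(δp² + δw² + δz²) = √(7.33e+12 + 1.76e+11 + 6.4e+11) = 2.85e+06
Q = 1.65e+07.

(1.65 ± 0.285) × 10^7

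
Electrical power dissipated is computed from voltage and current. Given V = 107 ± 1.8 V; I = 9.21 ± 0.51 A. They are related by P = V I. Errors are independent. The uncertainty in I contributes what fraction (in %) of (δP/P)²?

(δP/P)² = (1·δV/V)² + (1·δI/I)²
  V term: (1×0.0168)² = 0.000283
  I term: (1×0.0554)² = 0.00307
Total = 0.00335. Share from I = 0.00307/0.00335 = 0.916.

91.6%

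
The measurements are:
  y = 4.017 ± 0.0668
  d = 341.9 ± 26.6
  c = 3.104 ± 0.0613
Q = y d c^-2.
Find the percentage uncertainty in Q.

Products/powers → add relative errors in quadrature, weighted by exponent:
  (1·δy/y)² = (1×0.0166)² = 0.000277;  (1·δd/d)² = (1×0.0778)² = 0.00605;  (-2·δc/c)² = (-2×0.0197)² = 0.00156
δQ/Q = √(0.00789) = 0.0888

8.88%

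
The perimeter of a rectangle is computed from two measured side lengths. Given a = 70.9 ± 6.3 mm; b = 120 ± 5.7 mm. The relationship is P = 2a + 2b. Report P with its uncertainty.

382 ± 17.0 mm

Sums and differences: (δP)² = Σ (cᵢ δxᵢ)².
  (2·δa)² = 159;  (2·δb)² = 130
δP = √(289) = 17.0 mm
P = 382 mm.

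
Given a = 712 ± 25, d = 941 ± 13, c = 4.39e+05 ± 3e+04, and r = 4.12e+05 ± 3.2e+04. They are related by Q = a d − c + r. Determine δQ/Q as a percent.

7.87%

Let p = a·d = 6.7e+05. δp/p = √((1·δa/a)² + (1·δd/d)²) = √(0.00123 + 0.000191) = 0.0377, so δp = 25300.
Q = p − c + r: δQ = √(δp² + δc² + δr²) = √(6.39e+08 + 9e+08 + 1.02e+09) = 50600
Q = 6.43e+05, so δQ/Q = 50600/6.43e+05 = 0.0787.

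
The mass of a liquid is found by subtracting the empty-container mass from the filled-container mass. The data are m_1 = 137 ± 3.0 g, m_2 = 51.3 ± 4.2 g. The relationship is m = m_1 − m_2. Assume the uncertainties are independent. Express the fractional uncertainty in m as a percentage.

6.02%

m is a linear combination, so absolute uncertainties add in quadrature:
  (δm_1)² = 9.00;  (δm_2)² = 17.6
δm = √(26.6) = 5.16 g
m = 85.7 g, so δm/m = 5.16/85.7 = 0.0602.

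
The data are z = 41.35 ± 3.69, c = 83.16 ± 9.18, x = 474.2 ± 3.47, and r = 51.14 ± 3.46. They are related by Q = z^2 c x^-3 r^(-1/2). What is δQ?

Products/powers → add relative errors in quadrature, weighted by exponent:
  (2·δz/z)² = (2×0.0892)² = 0.0319;  (1·δc/c)² = (1×0.110)² = 0.0122;  (-3·δx/x)² = (-3×0.00732)² = 0.000482;  (−½·δr/r)² = (-0.5×0.0677)² = 0.00114
δQ/Q = √(0.0457) = 0.214
Q = 0.0001865, so δQ = 0.214 × 0.0001865 = 3.98e-05.

3.98e-05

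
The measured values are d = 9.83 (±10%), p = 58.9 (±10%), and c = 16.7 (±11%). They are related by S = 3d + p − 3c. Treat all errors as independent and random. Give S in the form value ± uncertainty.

38.3 ± 8.59

Absolute uncertainties add in quadrature for a linear combination:
  (3·δd)² = 8.70;  (δp)² = 34.7;  (3·δc)² = 30.4
δS = √(73.8) = 8.59
S = 38.3.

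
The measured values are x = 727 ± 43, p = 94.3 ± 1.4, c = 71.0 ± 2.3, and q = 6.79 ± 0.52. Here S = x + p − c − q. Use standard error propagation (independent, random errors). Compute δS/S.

Sums and differences: (δS)² = Σ (cᵢ δxᵢ)².
  (δx)² = 1850;  (δp)² = 1.96;  (δc)² = 5.29;  (δq)² = 0.270
δS = √(1860) = 43.1
S = 744, so δS/S = 43.1/744 = 0.0580.

0.0580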